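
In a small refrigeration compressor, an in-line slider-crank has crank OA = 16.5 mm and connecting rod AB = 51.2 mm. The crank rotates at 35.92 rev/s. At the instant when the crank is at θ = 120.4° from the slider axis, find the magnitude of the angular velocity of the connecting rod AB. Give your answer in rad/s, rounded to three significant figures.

38.3

ω = 225.7 rad/s (converted from 35.92 rev/s).
The rod makes angle φ with the slider axis where L sinφ = r sinθ; differentiating, L cosφ·φ̇ = r ω cosθ.
L cosφ = √(L² − r² sin²θ) = 0.049182 m.
|ω_rod| = r ω |cosθ| / √(L² − r² sin²θ) = 0.0165·225.7·0.50603/0.049182 = 38.315 rad/s.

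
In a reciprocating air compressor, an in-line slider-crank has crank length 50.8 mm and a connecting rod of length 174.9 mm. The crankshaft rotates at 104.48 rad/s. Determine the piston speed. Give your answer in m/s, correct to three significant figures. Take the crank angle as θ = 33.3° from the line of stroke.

3.63

ω = 104.5 rad/s
For an in-line slider-crank, x = r cosθ + √(L² − r² sin²θ), so v = −rω sinθ·[1 + r cosθ/√(L² − r² sin²θ)].
With r = 0.0508 m, L = 0.1749 m, θ = 33.3°: √(L² − r² sin²θ) = 0.17266 m.
v = −0.0508·104.5·0.54902·[1 + 0.0508·0.83581/0.17266] = -3.6306 m/s.
|v| = 3.6306 m/s.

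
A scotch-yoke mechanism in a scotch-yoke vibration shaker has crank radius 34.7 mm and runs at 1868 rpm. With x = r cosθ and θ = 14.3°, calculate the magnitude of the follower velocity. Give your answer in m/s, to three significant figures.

ω = 195.6 rad/s (from 1868 rpm).
x = r cosθ ⇒ ẋ = −rω sinθ.
|v| = rω|sinθ| = 0.0347·195.6·|sin 14.3°| = 1.6766 m/s.

1.68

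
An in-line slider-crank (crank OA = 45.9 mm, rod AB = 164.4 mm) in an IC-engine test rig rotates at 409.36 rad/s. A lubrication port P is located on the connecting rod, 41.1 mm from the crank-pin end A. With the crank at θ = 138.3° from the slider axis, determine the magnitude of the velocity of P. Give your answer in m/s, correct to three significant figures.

15.8

ω = 409.4 rad/s.  Crank-pin speed |V_A| = rω = 18.79 m/s, perpendicular to OA.
Rod angle: sinφ = −(r/L) sinθ ⇒ φ = -10.704°; ω_rod = −rω cosθ/√(L²−r²sin²θ) = +86.846 rad/s.
V_P = V_A + ω_rod × AP, with AP = 0.0411 m along the rod.
Components: V_Px = −rω sinθ − a·ω_rod·sinφ = -11.836 m/s;  V_Py = rω cosθ + a·ω_rod·cosφ = -10.522 m/s.
|V_P| = √(V_Px² + V_Py²) = 15.837 m/s.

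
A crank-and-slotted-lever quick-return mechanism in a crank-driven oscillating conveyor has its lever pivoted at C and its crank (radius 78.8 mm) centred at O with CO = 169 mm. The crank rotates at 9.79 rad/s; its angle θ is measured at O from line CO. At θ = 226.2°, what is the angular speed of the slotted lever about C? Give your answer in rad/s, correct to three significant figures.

ω = 9.79 rad/s
Crank pin A relative to C: A = (d + r cosθ, r sinθ); lever angle φ = atan2(r sinθ, d + r cosθ).
Differentiating tanφ: φ̇ = rω(d cosθ + r)/(d² + r² + 2dr cosθ).
d² + r² + 2dr cosθ = |CA|² = 0.0163356 m²;  d cosθ + r = -0.038172 m.
|ω_lever| = |0.0788·9.79·-0.038172| / 0.0163356 = 1.8027 rad/s.

1.80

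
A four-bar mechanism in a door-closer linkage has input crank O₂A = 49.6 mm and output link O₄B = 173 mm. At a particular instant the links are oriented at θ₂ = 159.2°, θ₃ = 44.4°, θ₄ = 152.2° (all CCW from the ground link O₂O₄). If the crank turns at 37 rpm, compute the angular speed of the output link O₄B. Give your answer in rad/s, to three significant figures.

1.06

ω₂ = 3.875 rad/s (from 37 rpm).
Differentiating the loop-closure r₂e^{iθ₂}+r₃e^{iθ₃}=r₁+r₄e^{iθ₄} gives r₂ω₂e^{iθ₂}+r₃ω₃e^{iθ₃}=r₄ω₄e^{iθ₄}.
Eliminating the other unknown: ω₄ = r₂ω₂ sin(θ₂−θ₃) / [r₄ sin(θ₄−θ₃)].
Numerator sine = +0.90778; denominator sine = +0.95213.
Result = 0.0496·3.875·(+0.90778) / (0.173·(+0.95213)) = +1.0591 rad/s; magnitude 1.0591 rad/s.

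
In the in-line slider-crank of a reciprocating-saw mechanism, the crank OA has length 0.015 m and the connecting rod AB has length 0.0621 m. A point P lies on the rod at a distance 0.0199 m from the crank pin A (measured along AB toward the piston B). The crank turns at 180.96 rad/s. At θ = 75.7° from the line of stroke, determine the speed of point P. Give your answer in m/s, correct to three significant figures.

ω = 181 rad/s.  Crank-pin speed |V_A| = rω = 2.7144 m/s, perpendicular to OA.
Rod angle: sinφ = −(r/L) sinθ ⇒ φ = -13.536°; ω_rod = −rω cosθ/√(L²−r²sin²θ) = -11.105 rad/s.
V_P = V_A + ω_rod × AP, with AP = 0.0199 m along the rod.
Components: V_Px = −rω sinθ − a·ω_rod·sinφ = -2.682 m/s;  V_Py = rω cosθ + a·ω_rod·cosφ = +0.45561 m/s.
|V_P| = √(V_Px² + V_Py²) = 2.7204 m/s.

2.72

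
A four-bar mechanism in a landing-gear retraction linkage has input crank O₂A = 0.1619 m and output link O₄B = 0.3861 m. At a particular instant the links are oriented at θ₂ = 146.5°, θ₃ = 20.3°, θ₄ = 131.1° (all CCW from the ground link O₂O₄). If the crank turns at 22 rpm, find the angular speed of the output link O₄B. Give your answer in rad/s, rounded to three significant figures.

0.834

ω₂ = 2.304 rad/s (from 22 rpm).
Differentiating the loop-closure r₂e^{iθ₂}+r₃e^{iθ₃}=r₁+r₄e^{iθ₄} gives r₂ω₂e^{iθ₂}+r₃ω₃e^{iθ₃}=r₄ω₄e^{iθ₄}.
Eliminating the other unknown: ω₄ = r₂ω₂ sin(θ₂−θ₃) / [r₄ sin(θ₄−θ₃)].
Numerator sine = +0.80696; denominator sine = +0.93483.
Result = 0.1619·2.304·(+0.80696) / (0.3861·(+0.93483)) = +0.83391 rad/s; magnitude 0.83391 rad/s.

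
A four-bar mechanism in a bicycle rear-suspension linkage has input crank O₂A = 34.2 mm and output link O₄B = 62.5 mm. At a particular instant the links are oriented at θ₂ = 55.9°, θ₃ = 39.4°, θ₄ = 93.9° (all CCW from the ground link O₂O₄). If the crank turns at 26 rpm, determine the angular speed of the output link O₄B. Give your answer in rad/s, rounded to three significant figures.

ω₂ = 2.723 rad/s (from 26 rpm).
Differentiating the loop-closure r₂e^{iθ₂}+r₃e^{iθ₃}=r₁+r₄e^{iθ₄} gives r₂ω₂e^{iθ₂}+r₃ω₃e^{iθ₃}=r₄ω₄e^{iθ₄}.
Eliminating the other unknown: ω₄ = r₂ω₂ sin(θ₂−θ₃) / [r₄ sin(θ₄−θ₃)].
Numerator sine = +0.28402; denominator sine = +0.81412.
Result = 0.0342·2.723·(+0.28402) / (0.0625·(+0.81412)) = +0.51976 rad/s; magnitude 0.51976 rad/s.

0.520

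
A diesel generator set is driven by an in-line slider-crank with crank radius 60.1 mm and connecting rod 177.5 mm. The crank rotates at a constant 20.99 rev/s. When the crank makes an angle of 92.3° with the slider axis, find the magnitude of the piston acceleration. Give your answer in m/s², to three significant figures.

417

ω = 2π·21 = 131.9 rad/s
x(θ) = r cosθ + √(L² − r² sin²θ); with ω constant, a = ω²·d²x/dθ².
d²x/dθ² = −r cosθ − r²(cos2θ)/√u − r⁴ sin²2θ/(4u^{3/2}),  u = L² − r² sin²θ = 0.0279001 m².
Substituting r = 0.0601 m, L = 0.1775 m, θ = 92.3°: d²x/dθ² = +0.023962 m.
a = ω²·d²x/dθ² = (131.9)²·(+0.023962) = +416.79 m/s²;  |a| = 416.79 m/s².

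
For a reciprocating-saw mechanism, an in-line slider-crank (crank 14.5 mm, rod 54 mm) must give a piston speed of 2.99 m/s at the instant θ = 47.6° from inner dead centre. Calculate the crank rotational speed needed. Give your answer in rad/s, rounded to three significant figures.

For an in-line slider-crank, |v_piston| = rω|sinθ|·[1 + r cosθ/√(L² − r² sin²θ)].
With r = 0.0145 m, L = 0.054 m, θ = 47.6°: the bracketed kinematic factor |dx/dθ| = 0.012686 m.
ω = v/|dx/dθ| = 2.99/0.012686 = 235.7 rad/s.

236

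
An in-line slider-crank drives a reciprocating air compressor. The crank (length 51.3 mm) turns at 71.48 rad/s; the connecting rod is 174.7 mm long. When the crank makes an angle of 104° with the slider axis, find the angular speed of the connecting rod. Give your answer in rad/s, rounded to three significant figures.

5.30

ω = 71.48 rad/s
The rod makes angle φ with the slider axis where L sinφ = r sinθ; differentiating, L cosφ·φ̇ = r ω cosθ.
L cosφ = √(L² − r² sin²θ) = 0.16746 m.
|ω_rod| = r ω |cosθ| / √(L² − r² sin²θ) = 0.0513·71.48·0.24192/0.16746 = 5.2975 rad/s.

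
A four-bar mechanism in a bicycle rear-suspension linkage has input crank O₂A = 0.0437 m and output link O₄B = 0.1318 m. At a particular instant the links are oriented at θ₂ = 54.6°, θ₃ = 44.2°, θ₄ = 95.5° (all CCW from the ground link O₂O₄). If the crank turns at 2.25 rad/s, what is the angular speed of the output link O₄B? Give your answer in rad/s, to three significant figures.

0.173

ω₂ = 2.25 rad/s
Differentiating the loop-closure r₂e^{iθ₂}+r₃e^{iθ₃}=r₁+r₄e^{iθ₄} gives r₂ω₂e^{iθ₂}+r₃ω₃e^{iθ₃}=r₄ω₄e^{iθ₄}.
Eliminating the other unknown: ω₄ = r₂ω₂ sin(θ₂−θ₃) / [r₄ sin(θ₄−θ₃)].
Numerator sine = +0.18052; denominator sine = +0.78043.
Result = 0.0437·2.25·(+0.18052) / (0.1318·(+0.78043)) = +0.17256 rad/s; magnitude 0.17256 rad/s.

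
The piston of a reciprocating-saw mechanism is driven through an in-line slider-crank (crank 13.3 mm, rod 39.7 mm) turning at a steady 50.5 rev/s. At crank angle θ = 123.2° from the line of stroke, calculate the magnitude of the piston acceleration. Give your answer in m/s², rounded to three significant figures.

ω = 2π·50.5 = 317.3 rad/s
x(θ) = r cosθ + √(L² − r² sin²θ); with ω constant, a = ω²·d²x/dθ².
d²x/dθ² = −r cosθ − r²(cos2θ)/√u − r⁴ sin²2θ/(4u^{3/2}),  u = L² − r² sin²θ = 0.00145224 m².
Substituting r = 0.0133 m, L = 0.0397 m, θ = 123.2°: d²x/dθ² = +0.0090222 m.
a = ω²·d²x/dθ² = (317.3)²·(+0.0090222) = +908.36 m/s²;  |a| = 908.36 m/s².

908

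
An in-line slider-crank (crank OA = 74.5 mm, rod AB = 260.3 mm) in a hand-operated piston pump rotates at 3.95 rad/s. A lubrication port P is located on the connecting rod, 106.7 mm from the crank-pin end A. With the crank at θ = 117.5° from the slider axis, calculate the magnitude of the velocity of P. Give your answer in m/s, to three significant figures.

ω = 3.95 rad/s.  Crank-pin speed |V_A| = rω = 0.29428 m/s, perpendicular to OA.
Rod angle: sinφ = −(r/L) sinθ ⇒ φ = -14.707°; ω_rod = −rω cosθ/√(L²−r²sin²θ) = +0.5397 rad/s.
V_P = V_A + ω_rod × AP, with AP = 0.1067 m along the rod.
Components: V_Px = −rω sinθ − a·ω_rod·sinφ = -0.24641 m/s;  V_Py = rω cosθ + a·ω_rod·cosφ = -0.080182 m/s.
|V_P| = √(V_Px² + V_Py²) = 0.25912 m/s.

0.259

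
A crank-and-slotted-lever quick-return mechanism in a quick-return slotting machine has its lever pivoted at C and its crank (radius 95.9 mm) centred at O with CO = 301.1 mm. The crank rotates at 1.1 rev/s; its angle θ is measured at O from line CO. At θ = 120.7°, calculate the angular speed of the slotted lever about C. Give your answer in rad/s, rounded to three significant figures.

0.545

ω = 6.912 rad/s (from 1.1 rev/s).
Crank pin A relative to C: A = (d + r cosθ, r sinθ); lever angle φ = atan2(r sinθ, d + r cosθ).
Differentiating tanφ: φ̇ = rω(d cosθ + r)/(d² + r² + 2dr cosθ).
d² + r² + 2dr cosθ = |CA|² = 0.0703737 m²;  d cosθ + r = -0.057824 m.
|ω_lever| = |0.0959·6.912·-0.057824| / 0.0703737 = 0.54462 rad/s.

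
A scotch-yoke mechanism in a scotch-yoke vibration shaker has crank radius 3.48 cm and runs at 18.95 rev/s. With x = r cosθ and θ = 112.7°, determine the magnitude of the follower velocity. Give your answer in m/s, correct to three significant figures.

ω = 119.1 rad/s (from 18.95 rev/s).
x = r cosθ ⇒ ẋ = −rω sinθ.
|v| = rω|sinθ| = 0.0348·119.1·|sin 112.7°| = 3.8225 m/s.

3.82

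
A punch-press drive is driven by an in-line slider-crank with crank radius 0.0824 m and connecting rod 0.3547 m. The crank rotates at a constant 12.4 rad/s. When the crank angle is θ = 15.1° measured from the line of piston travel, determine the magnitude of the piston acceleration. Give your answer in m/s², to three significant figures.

14.8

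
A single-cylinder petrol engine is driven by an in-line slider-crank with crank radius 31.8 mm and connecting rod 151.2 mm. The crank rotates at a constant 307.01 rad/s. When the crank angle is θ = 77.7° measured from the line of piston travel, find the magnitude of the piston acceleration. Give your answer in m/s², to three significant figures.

ω = 307 rad/s
x(θ) = r cosθ + √(L² − r² sin²θ); with ω constant, a = ω²·d²x/dθ².
d²x/dθ² = −r cosθ − r²(cos2θ)/√u − r⁴ sin²2θ/(4u^{3/2}),  u = L² − r² sin²θ = 0.0218961 m².
Substituting r = 0.0318 m, L = 0.1512 m, θ = 77.7°: d²x/dθ² = -0.00057438 m.
a = ω²·d²x/dθ² = (307)²·(-0.00057438) = -54.138 m/s²;  |a| = 54.138 m/s².

54.1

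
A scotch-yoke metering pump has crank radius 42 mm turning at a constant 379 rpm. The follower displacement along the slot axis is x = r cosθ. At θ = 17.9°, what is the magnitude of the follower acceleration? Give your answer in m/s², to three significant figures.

63.0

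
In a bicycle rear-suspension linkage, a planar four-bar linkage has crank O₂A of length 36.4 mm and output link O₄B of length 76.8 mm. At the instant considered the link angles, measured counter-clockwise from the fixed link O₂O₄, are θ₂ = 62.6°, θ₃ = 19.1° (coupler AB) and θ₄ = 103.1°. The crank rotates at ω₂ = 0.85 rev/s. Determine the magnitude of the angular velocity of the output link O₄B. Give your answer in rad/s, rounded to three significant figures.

1.75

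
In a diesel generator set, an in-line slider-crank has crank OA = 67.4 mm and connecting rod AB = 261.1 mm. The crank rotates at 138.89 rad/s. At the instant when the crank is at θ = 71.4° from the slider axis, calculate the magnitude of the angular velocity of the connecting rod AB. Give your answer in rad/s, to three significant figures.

ω = 138.9 rad/s
The rod makes angle φ with the slider axis where L sinφ = r sinθ; differentiating, L cosφ·φ̇ = r ω cosθ.
L cosφ = √(L² − r² sin²θ) = 0.25317 m.
|ω_rod| = r ω |cosθ| / √(L² − r² sin²θ) = 0.0674·138.9·0.31896/0.25317 = 11.794 rad/s.

11.8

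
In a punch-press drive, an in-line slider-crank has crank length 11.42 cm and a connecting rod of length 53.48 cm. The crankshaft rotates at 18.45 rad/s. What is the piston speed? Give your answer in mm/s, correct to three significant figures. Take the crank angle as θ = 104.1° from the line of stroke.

ω = 18.45 rad/s
For an in-line slider-crank, x = r cosθ + √(L² − r² sin²θ), so v = −rω sinθ·[1 + r cosθ/√(L² − r² sin²θ)].
With r = 0.1142 m, L = 0.5348 m, θ = 104.1°: √(L² − r² sin²θ) = 0.5232 m.
v = −0.1142·18.45·0.96987·[1 + 0.1142·-0.24362/0.5232] = -1.9348 m/s.
|v| = 1.9348 m/s = 1934.8 mm/s.

1930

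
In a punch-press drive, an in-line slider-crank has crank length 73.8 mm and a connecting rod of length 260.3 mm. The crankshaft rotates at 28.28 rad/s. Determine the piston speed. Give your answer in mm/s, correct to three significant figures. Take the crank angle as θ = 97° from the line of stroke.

ω = 28.28 rad/s
For an in-line slider-crank, x = r cosθ + √(L² − r² sin²θ), so v = −rω sinθ·[1 + r cosθ/√(L² − r² sin²θ)].
With r = 0.0738 m, L = 0.2603 m, θ = 97°: √(L² − r² sin²θ) = 0.24978 m.
v = −0.0738·28.28·0.99255·[1 + 0.0738·-0.12187/0.24978] = -1.9969 m/s.
|v| = 1.9969 m/s = 1996.9 mm/s.

2000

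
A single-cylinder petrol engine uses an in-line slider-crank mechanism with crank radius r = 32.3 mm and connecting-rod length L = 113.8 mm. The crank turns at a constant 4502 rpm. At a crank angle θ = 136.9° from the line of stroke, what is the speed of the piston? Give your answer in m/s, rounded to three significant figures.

ω = 2π·4502/60 = 471.4 rad/s
For an in-line slider-crank, x = r cosθ + √(L² − r² sin²θ), so v = −rω sinθ·[1 + r cosθ/√(L² − r² sin²θ)].
With r = 0.0323 m, L = 0.1138 m, θ = 136.9°: √(L² − r² sin²θ) = 0.11164 m.
v = −0.0323·471.4·0.68327·[1 + 0.0323·-0.73016/0.11164] = -8.2067 m/s.
|v| = 8.2067 m/s.

8.21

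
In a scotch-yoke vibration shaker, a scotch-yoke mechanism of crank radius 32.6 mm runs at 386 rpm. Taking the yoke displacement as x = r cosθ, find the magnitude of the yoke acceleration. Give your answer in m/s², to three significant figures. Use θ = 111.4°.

ω = 40.42 rad/s (from 386 rpm).
x = r cosθ ⇒ ẍ = −rω² cosθ (ω constant).
|a| = rω²|cosθ| = 0.0326·(40.42)²·|cos 111.4°| = 19.435 m/s².

19.4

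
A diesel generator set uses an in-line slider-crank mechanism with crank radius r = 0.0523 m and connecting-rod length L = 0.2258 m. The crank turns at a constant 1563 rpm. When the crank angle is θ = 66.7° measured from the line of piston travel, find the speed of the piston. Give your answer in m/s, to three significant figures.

ω = 2π·1563/60 = 163.7 rad/s
For an in-line slider-crank, x = r cosθ + √(L² − r² sin²θ), so v = −rω sinθ·[1 + r cosθ/√(L² − r² sin²θ)].
With r = 0.0523 m, L = 0.2258 m, θ = 66.7°: √(L² − r² sin²θ) = 0.22063 m.
v = −0.0523·163.7·0.91845·[1 + 0.0523·0.39555/0.22063] = -8.5994 m/s.
|v| = 8.5994 m/s.

8.60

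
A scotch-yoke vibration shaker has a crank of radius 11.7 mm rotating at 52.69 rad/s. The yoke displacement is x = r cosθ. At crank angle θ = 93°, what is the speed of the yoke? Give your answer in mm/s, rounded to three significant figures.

ω = 52.69 rad/s
x = r cosθ ⇒ ẋ = −rω sinθ.
|v| = rω|sinθ| = 0.0117·52.69·|sin 93°| = 0.61563 m/s = 615.63 mm/s.

616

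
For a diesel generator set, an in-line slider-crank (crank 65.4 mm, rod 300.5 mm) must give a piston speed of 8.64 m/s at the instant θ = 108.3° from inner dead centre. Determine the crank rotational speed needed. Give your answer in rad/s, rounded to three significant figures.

150

For an in-line slider-crank, |v_piston| = rω|sinθ|·[1 + r cosθ/√(L² − r² sin²θ)].
With r = 0.0654 m, L = 0.3005 m, θ = 108.3°: the bracketed kinematic factor |dx/dθ| = 0.057756 m.
ω = v/|dx/dθ| = 8.64/0.057756 = 149.6 rad/s.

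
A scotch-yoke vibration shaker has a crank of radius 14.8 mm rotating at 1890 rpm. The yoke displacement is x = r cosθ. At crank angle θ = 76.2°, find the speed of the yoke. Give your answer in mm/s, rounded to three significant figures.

ω = 197.9 rad/s (from 1890 rpm).
x = r cosθ ⇒ ẋ = −rω sinθ.
|v| = rω|sinθ| = 0.0148·197.9·|sin 76.2°| = 2.8447 m/s = 2844.7 mm/s.

2840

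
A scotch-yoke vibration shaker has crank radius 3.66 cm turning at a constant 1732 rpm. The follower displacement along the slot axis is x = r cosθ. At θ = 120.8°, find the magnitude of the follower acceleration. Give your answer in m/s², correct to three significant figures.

617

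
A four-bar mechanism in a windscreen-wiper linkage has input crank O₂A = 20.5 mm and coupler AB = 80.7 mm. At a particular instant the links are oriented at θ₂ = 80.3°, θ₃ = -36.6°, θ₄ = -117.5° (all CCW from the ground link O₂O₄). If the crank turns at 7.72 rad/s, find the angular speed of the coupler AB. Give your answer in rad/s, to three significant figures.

ω₂ = 7.72 rad/s
Differentiating the loop-closure r₂e^{iθ₂}+r₃e^{iθ₃}=r₁+r₄e^{iθ₄} gives r₂ω₂e^{iθ₂}+r₃ω₃e^{iθ₃}=r₄ω₄e^{iθ₄}.
Eliminating the other unknown: ω₃ = r₂ω₂ sin(θ₄−θ₂) / [r₃ sin(θ₃−θ₄)].
Numerator sine = +0.30570; denominator sine = +0.98741.
Result = 0.0205·7.72·(+0.30570) / (0.0807·(+0.98741)) = +0.60714 rad/s; magnitude 0.60714 rad/s.

0.607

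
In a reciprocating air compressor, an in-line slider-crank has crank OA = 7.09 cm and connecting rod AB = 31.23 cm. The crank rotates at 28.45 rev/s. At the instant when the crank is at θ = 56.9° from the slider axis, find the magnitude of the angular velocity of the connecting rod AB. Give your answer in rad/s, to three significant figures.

22.6

ω = 178.8 rad/s (converted from 28.45 rev/s).
The rod makes angle φ with the slider axis where L sinφ = r sinθ; differentiating, L cosφ·φ̇ = r ω cosθ.
L cosφ = √(L² − r² sin²θ) = 0.3066 m.
|ω_rod| = r ω |cosθ| / √(L² − r² sin²θ) = 0.0709·178.8·0.54610/0.3066 = 22.574 rad/s.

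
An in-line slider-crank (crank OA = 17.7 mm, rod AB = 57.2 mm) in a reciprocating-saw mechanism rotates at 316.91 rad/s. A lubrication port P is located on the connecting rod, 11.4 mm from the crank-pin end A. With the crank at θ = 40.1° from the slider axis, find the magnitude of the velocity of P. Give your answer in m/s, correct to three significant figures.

ω = 316.9 rad/s.  Crank-pin speed |V_A| = rω = 5.6093 m/s, perpendicular to OA.
Rod angle: sinφ = −(r/L) sinθ ⇒ φ = -11.497°; ω_rod = −rω cosθ/√(L²−r²sin²θ) = -76.548 rad/s.
V_P = V_A + ω_rod × AP, with AP = 0.0114 m along the rod.
Components: V_Px = −rω sinθ − a·ω_rod·sinφ = -3.787 m/s;  V_Py = rω cosθ + a·ω_rod·cosφ = +3.4355 m/s.
|V_P| = √(V_Px² + V_Py²) = 5.1132 m/s.

5.11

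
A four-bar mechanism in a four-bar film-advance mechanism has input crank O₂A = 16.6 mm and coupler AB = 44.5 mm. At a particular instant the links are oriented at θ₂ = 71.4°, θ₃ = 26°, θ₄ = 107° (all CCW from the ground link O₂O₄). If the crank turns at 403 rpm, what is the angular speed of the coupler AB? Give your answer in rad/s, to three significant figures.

9.28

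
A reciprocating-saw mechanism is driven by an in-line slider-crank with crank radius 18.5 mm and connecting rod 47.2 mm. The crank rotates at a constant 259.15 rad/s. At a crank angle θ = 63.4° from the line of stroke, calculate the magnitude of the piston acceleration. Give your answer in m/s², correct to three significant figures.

ω = 259.1 rad/s
x(θ) = r cosθ + √(L² − r² sin²θ); with ω constant, a = ω²·d²x/dθ².
d²x/dθ² = −r cosθ − r²(cos2θ)/√u − r⁴ sin²2θ/(4u^{3/2}),  u = L² − r² sin²θ = 0.00195421 m².
Substituting r = 0.0185 m, L = 0.0472 m, θ = 63.4°: d²x/dθ² = -0.0038632 m.
a = ω²·d²x/dθ² = (259.1)²·(-0.0038632) = -259.45 m/s²;  |a| = 259.45 m/s².

259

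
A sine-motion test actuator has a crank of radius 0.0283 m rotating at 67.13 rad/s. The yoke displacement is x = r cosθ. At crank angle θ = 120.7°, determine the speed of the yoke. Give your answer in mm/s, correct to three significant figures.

ω = 67.13 rad/s
x = r cosθ ⇒ ẋ = −rω sinθ.
|v| = rω|sinθ| = 0.0283·67.13·|sin 120.7°| = 1.6335 m/s = 1633.5 mm/s.

1630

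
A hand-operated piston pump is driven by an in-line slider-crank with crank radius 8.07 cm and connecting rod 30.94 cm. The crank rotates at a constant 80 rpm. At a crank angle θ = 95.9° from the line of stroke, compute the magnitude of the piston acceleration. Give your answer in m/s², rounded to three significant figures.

2.08

ω = 2π·80/60 = 8.378 rad/s
x(θ) = r cosθ + √(L² − r² sin²θ); with ω constant, a = ω²·d²x/dθ².
d²x/dθ² = −r cosθ − r²(cos2θ)/√u − r⁴ sin²2θ/(4u^{3/2}),  u = L² − r² sin²θ = 0.0892847 m².
Substituting r = 0.0807 m, L = 0.3094 m, θ = 95.9°: d²x/dθ² = +0.029613 m.
a = ω²·d²x/dθ² = (8.378)²·(+0.029613) = +2.0784 m/s²;  |a| = 2.0784 m/s².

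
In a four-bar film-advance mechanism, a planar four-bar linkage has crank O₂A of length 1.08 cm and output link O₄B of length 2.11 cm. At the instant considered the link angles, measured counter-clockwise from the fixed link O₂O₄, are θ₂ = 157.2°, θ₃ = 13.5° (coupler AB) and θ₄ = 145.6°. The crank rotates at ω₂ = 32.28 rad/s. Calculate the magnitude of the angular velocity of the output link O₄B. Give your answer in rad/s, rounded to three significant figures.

ω₂ = 32.28 rad/s
Differentiating the loop-closure r₂e^{iθ₂}+r₃e^{iθ₃}=r₁+r₄e^{iθ₄} gives r₂ω₂e^{iθ₂}+r₃ω₃e^{iθ₃}=r₄ω₄e^{iθ₄}.
Eliminating the other unknown: ω₄ = r₂ω₂ sin(θ₂−θ₃) / [r₄ sin(θ₄−θ₃)].
Numerator sine = +0.59201; denominator sine = +0.74198.
Result = 0.0108·32.28·(+0.59201) / (0.0211·(+0.74198)) = +13.183 rad/s; magnitude 13.183 rad/s.

13.2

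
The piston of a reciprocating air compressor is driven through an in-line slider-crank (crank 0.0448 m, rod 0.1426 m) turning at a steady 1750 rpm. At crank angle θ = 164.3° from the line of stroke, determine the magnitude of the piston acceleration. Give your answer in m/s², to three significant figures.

ω = 2π·1750/60 = 183.3 rad/s
x(θ) = r cosθ + √(L² − r² sin²θ); with ω constant, a = ω²·d²x/dθ².
d²x/dθ² = −r cosθ − r²(cos2θ)/√u − r⁴ sin²2θ/(4u^{3/2}),  u = L² − r² sin²θ = 0.0201878 m².
Substituting r = 0.0448 m, L = 0.1426 m, θ = 164.3°: d²x/dθ² = +0.030976 m.
a = ω²·d²x/dθ² = (183.3)²·(+0.030976) = +1040.3 m/s²;  |a| = 1040.3 m/s².

1040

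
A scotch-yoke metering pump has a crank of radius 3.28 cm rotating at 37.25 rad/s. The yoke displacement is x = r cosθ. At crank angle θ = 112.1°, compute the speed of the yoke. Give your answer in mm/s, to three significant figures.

1130

ω = 37.25 rad/s
x = r cosθ ⇒ ẋ = −rω sinθ.
|v| = rω|sinθ| = 0.0328·37.25·|sin 112.1°| = 1.132 m/s = 1132 mm/s.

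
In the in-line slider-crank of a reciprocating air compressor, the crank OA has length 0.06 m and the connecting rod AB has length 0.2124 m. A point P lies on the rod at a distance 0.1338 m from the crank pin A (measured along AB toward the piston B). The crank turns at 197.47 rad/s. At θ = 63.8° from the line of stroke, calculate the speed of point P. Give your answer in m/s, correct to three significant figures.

11.7

ω = 197.5 rad/s.  Crank-pin speed |V_A| = rω = 11.848 m/s, perpendicular to OA.
Rod angle: sinφ = −(r/L) sinθ ⇒ φ = -14.683°; ω_rod = −rω cosθ/√(L²−r²sin²θ) = -25.46 rad/s.
V_P = V_A + ω_rod × AP, with AP = 0.1338 m along the rod.
Components: V_Px = −rω sinθ − a·ω_rod·sinφ = -11.494 m/s;  V_Py = rω cosθ + a·ω_rod·cosφ = +1.9358 m/s.
|V_P| = √(V_Px² + V_Py²) = 11.656 m/s.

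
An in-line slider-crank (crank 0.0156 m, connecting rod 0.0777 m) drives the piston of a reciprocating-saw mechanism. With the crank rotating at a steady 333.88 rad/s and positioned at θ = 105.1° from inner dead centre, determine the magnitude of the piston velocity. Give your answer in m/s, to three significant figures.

ω = 333.9 rad/s
For an in-line slider-crank, x = r cosθ + √(L² − r² sin²θ), so v = −rω sinθ·[1 + r cosθ/√(L² − r² sin²θ)].
With r = 0.0156 m, L = 0.0777 m, θ = 105.1°: √(L² − r² sin²θ) = 0.076226 m.
v = −0.0156·333.9·0.96547·[1 + 0.0156·-0.26050/0.076226] = -4.7606 m/s.
|v| = 4.7606 m/s.

4.76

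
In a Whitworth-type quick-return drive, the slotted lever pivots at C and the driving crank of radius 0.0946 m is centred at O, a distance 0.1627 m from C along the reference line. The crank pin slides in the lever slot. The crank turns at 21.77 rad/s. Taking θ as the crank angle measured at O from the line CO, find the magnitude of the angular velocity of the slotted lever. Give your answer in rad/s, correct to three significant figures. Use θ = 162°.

20.2

ω = 21.77 rad/s
Crank pin A relative to C: A = (d + r cosθ, r sinθ); lever angle φ = atan2(r sinθ, d + r cosθ).
Differentiating tanφ: φ̇ = rω(d cosθ + r)/(d² + r² + 2dr cosθ).
d² + r² + 2dr cosθ = |CA|² = 0.00614423 m²;  d cosθ + r = -0.060137 m.
|ω_lever| = |0.0946·21.77·-0.060137| / 0.00614423 = 20.157 rad/s.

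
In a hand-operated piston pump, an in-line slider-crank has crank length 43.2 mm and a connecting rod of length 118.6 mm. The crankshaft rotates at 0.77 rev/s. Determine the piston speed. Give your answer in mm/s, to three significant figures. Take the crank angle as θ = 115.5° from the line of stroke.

157

ω = 2π·0.77 = 4.838 rad/s
For an in-line slider-crank, x = r cosθ + √(L² − r² sin²θ), so v = −rω sinθ·[1 + r cosθ/√(L² − r² sin²θ)].
With r = 0.0432 m, L = 0.1186 m, θ = 115.5°: √(L² − r² sin²θ) = 0.11201 m.
v = −0.0432·4.838·0.90259·[1 + 0.0432·-0.43051/0.11201] = -0.15732 m/s.
|v| = 0.15732 m/s = 157.32 mm/s.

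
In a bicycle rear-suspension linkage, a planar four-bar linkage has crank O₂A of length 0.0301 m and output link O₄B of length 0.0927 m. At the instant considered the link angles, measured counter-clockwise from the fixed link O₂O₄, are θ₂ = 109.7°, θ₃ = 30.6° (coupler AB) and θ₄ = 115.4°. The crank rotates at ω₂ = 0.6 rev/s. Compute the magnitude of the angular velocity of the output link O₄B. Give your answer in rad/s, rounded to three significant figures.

1.21

ω₂ = 3.77 rad/s (from 0.6 rev/s).
Differentiating the loop-closure r₂e^{iθ₂}+r₃e^{iθ₃}=r₁+r₄e^{iθ₄} gives r₂ω₂e^{iθ₂}+r₃ω₃e^{iθ₃}=r₄ω₄e^{iθ₄}.
Eliminating the other unknown: ω₄ = r₂ω₂ sin(θ₂−θ₃) / [r₄ sin(θ₄−θ₃)].
Numerator sine = +0.98196; denominator sine = +0.99588.
Result = 0.0301·3.77·(+0.98196) / (0.0927·(+0.99588)) = +1.207 rad/s; magnitude 1.207 rad/s.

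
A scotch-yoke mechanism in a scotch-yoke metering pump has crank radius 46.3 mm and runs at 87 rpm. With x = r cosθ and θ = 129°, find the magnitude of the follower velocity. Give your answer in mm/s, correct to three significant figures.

ω = 9.111 rad/s (from 87 rpm).
x = r cosθ ⇒ ẋ = −rω sinθ.
|v| = rω|sinθ| = 0.0463·9.111·|sin 129°| = 0.32782 m/s = 327.82 mm/s.

328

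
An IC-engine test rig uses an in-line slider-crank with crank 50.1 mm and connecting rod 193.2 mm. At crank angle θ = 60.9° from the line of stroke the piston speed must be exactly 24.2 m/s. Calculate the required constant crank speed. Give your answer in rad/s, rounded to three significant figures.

For an in-line slider-crank, |v_piston| = rω|sinθ|·[1 + r cosθ/√(L² − r² sin²θ)].
With r = 0.0501 m, L = 0.1932 m, θ = 60.9°: the bracketed kinematic factor |dx/dθ| = 0.049444 m.
ω = v/|dx/dθ| = 24.2/0.049444 = 489.44 rad/s.

489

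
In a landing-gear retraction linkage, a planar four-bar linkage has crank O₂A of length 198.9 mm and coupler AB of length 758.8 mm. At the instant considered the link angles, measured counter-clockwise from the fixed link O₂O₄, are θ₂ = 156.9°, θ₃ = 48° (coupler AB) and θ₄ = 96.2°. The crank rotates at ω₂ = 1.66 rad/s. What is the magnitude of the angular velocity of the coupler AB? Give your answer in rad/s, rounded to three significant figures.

0.509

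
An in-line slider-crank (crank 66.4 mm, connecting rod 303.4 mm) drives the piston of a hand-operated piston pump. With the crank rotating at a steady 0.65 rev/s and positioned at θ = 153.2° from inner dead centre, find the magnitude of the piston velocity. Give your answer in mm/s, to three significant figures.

ω = 2π·0.65 = 4.084 rad/s
For an in-line slider-crank, x = r cosθ + √(L² − r² sin²θ), so v = −rω sinθ·[1 + r cosθ/√(L² − r² sin²θ)].
With r = 0.0664 m, L = 0.3034 m, θ = 153.2°: √(L² − r² sin²θ) = 0.30192 m.
v = −0.0664·4.084·0.45088·[1 + 0.0664·-0.89259/0.30192] = -0.098268 m/s.
|v| = 0.098268 m/s = 98.268 mm/s.

98.3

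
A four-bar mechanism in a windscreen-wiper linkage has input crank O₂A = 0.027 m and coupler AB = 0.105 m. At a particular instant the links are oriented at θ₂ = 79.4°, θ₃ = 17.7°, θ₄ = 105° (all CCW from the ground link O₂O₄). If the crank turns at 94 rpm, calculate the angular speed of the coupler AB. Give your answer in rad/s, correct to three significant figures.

1.09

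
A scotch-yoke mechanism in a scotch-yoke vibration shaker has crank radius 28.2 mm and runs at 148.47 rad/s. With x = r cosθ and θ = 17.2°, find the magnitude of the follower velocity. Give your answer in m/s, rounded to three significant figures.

1.24

ω = 148.5 rad/s
x = r cosθ ⇒ ẋ = −rω sinθ.
|v| = rω|sinθ| = 0.0282·148.5·|sin 17.2°| = 1.2381 m/s.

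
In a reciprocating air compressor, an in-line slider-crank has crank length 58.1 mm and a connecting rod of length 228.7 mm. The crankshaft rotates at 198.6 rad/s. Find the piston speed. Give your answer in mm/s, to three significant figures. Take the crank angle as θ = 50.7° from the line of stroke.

10400

ω = 198.6 rad/s
For an in-line slider-crank, x = r cosθ + √(L² − r² sin²θ), so v = −rω sinθ·[1 + r cosθ/√(L² − r² sin²θ)].
With r = 0.0581 m, L = 0.2287 m, θ = 50.7°: √(L² − r² sin²θ) = 0.22424 m.
v = −0.0581·198.6·0.77384·[1 + 0.0581·0.63338/0.22424] = -10.394 m/s.
|v| = 10.394 m/s = 10394 mm/s.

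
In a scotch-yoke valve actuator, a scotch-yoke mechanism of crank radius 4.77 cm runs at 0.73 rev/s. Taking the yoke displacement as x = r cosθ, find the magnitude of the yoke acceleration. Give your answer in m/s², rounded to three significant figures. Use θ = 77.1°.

0.224

ω = 4.587 rad/s (from 0.73 rev/s).
x = r cosθ ⇒ ẍ = −rω² cosθ (ω constant).
|a| = rω²|cosθ| = 0.0477·(4.587)²·|cos 77.1°| = 0.22403 m/s².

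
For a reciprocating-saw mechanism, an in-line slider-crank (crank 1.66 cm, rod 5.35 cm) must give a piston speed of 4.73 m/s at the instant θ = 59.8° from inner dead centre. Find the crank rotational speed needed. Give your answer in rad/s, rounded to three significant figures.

284

For an in-line slider-crank, |v_piston| = rω|sinθ|·[1 + r cosθ/√(L² − r² sin²θ)].
With r = 0.0166 m, L = 0.0535 m, θ = 59.8°: the bracketed kinematic factor |dx/dθ| = 0.016671 m.
ω = v/|dx/dθ| = 4.73/0.016671 = 283.72 rad/s.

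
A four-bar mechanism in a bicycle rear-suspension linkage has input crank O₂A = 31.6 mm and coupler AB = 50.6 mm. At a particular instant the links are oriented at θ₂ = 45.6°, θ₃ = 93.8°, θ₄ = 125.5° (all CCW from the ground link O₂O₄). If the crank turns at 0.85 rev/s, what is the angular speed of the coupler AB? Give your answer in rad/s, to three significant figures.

6.25

ω₂ = 5.341 rad/s (from 0.85 rev/s).
Differentiating the loop-closure r₂e^{iθ₂}+r₃e^{iθ₃}=r₁+r₄e^{iθ₄} gives r₂ω₂e^{iθ₂}+r₃ω₃e^{iθ₃}=r₄ω₄e^{iθ₄}.
Eliminating the other unknown: ω₃ = r₂ω₂ sin(θ₄−θ₂) / [r₃ sin(θ₃−θ₄)].
Numerator sine = +0.98450; denominator sine = -0.52547.
Result = 0.0316·5.341·(+0.98450) / (0.0506·(-0.52547)) = -6.2489 rad/s; magnitude 6.2489 rad/s.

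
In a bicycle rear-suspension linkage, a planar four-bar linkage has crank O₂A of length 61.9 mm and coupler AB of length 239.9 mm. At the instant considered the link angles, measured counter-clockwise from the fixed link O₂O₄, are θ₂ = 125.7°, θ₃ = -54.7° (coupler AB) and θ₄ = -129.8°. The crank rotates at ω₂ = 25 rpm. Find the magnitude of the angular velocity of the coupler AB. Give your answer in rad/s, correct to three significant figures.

ω₂ = 2.618 rad/s (from 25 rpm).
Differentiating the loop-closure r₂e^{iθ₂}+r₃e^{iθ₃}=r₁+r₄e^{iθ₄} gives r₂ω₂e^{iθ₂}+r₃ω₃e^{iθ₃}=r₄ω₄e^{iθ₄}.
Eliminating the other unknown: ω₃ = r₂ω₂ sin(θ₄−θ₂) / [r₃ sin(θ₃−θ₄)].
Numerator sine = +0.96815; denominator sine = +0.96638.
Result = 0.0619·2.618·(+0.96815) / (0.2399·(+0.96638)) = +0.67674 rad/s; magnitude 0.67674 rad/s.

0.677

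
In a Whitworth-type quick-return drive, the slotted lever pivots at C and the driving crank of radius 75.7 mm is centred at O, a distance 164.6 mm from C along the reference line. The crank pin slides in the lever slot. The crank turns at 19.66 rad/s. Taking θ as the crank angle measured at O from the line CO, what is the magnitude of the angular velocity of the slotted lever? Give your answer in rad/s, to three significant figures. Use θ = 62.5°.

ω = 19.66 rad/s
Crank pin A relative to C: A = (d + r cosθ, r sinθ); lever angle φ = atan2(r sinθ, d + r cosθ).
Differentiating tanφ: φ̇ = rω(d cosθ + r)/(d² + r² + 2dr cosθ).
d² + r² + 2dr cosθ = |CA|² = 0.0443306 m²;  d cosθ + r = +0.1517 m.
|ω_lever| = |0.0757·19.66·+0.1517| / 0.0443306 = 5.093 rad/s.

5.09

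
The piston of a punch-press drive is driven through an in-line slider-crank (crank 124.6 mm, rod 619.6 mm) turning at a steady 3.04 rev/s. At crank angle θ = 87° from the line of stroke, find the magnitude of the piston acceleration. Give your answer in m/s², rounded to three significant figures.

ω = 2π·3.04 = 19.1 rad/s
x(θ) = r cosθ + √(L² − r² sin²θ); with ω constant, a = ω²·d²x/dθ².
d²x/dθ² = −r cosθ − r²(cos2θ)/√u − r⁴ sin²2θ/(4u^{3/2}),  u = L² − r² sin²θ = 0.368422 m².
Substituting r = 0.1246 m, L = 0.6196 m, θ = 87°: d²x/dθ² = +0.018914 m.
a = ω²·d²x/dθ² = (19.1)²·(+0.018914) = +6.9005 m/s²;  |a| = 6.9005 m/s².

6.90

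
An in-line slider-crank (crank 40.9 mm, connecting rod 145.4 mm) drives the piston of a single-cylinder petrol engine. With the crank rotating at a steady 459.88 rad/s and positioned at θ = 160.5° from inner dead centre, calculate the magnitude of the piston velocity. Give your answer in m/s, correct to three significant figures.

4.61

ω = 459.9 rad/s
For an in-line slider-crank, x = r cosθ + √(L² − r² sin²θ), so v = −rω sinθ·[1 + r cosθ/√(L² − r² sin²θ)].
With r = 0.0409 m, L = 0.1454 m, θ = 160.5°: √(L² − r² sin²θ) = 0.14476 m.
v = −0.0409·459.9·0.33381·[1 + 0.0409·-0.94264/0.14476] = -4.6064 m/s.
|v| = 4.6064 m/s.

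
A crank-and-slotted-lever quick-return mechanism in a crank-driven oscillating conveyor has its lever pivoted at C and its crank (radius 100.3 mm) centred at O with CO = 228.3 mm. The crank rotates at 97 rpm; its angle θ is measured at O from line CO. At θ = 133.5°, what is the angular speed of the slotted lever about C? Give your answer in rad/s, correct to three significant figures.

ω = 10.16 rad/s (from 97 rpm).
Crank pin A relative to C: A = (d + r cosθ, r sinθ); lever angle φ = atan2(r sinθ, d + r cosθ).
Differentiating tanφ: φ̇ = rω(d cosθ + r)/(d² + r² + 2dr cosθ).
d² + r² + 2dr cosθ = |CA|² = 0.0306564 m²;  d cosθ + r = -0.056851 m.
|ω_lever| = |0.1003·10.16·-0.056851| / 0.0306564 = 1.8894 rad/s.

1.89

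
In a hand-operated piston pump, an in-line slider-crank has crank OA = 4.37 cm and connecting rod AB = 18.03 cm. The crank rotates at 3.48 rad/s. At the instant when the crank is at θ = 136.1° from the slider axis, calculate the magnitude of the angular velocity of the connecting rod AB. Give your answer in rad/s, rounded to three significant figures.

0.617

ω = 3.48 rad/s
The rod makes angle φ with the slider axis where L sinφ = r sinθ; differentiating, L cosφ·φ̇ = r ω cosθ.
L cosφ = √(L² − r² sin²θ) = 0.17774 m.
|ω_rod| = r ω |cosθ| / √(L² − r² sin²θ) = 0.0437·3.48·0.72055/0.17774 = 0.61653 rad/s.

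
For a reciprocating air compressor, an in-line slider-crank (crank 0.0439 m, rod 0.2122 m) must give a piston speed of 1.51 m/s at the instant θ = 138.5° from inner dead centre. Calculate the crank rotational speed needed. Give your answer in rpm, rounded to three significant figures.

588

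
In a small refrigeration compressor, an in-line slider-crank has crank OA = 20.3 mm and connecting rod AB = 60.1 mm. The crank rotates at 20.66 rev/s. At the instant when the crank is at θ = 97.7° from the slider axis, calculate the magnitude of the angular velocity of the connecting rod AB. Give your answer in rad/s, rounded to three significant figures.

6.23

ω = 129.8 rad/s (converted from 20.66 rev/s).
The rod makes angle φ with the slider axis where L sinφ = r sinθ; differentiating, L cosφ·φ̇ = r ω cosθ.
L cosφ = √(L² − r² sin²θ) = 0.056633 m.
|ω_rod| = r ω |cosθ| / √(L² − r² sin²θ) = 0.0203·129.8·0.13399/0.056633 = 6.2344 rad/s.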